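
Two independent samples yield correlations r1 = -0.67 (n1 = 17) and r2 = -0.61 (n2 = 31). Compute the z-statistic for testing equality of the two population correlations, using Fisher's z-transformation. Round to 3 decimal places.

-0.311

Fisher z-transforms: z1 = atanh(-0.67) = -0.810743, z2 = atanh(-0.61) = -0.708921; difference d = -0.101822
Var(d) = 1/14 + 1/28 = 0.0714286 + 0.0357143 = 0.1071429
z = d/√Var(d) = -0.101822 / √0.1071429 = -0.101822 / 0.327327 = -0.311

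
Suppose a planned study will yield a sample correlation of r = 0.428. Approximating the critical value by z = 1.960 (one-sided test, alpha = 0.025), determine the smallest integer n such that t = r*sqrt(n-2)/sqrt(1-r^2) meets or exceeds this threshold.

r√(n−2)/√(1−r²) ≥ 1.960  ⇔  n−2 ≥ (1.960)²·(1−r²)/r²
(1−r²)/r² = (1−0.183184)/0.183184 = 4.4590
n ≥ 2 + 3.8416·4.4590 = 2 + 17.1297 = 19.1297
⌈19.1297⌉ = 20

20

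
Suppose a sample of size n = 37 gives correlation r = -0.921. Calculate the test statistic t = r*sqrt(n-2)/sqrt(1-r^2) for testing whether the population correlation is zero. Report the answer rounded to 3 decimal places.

t = r·√(n−2) / √(1−r²) with r = -0.921, n = 37
  = -0.921·√35 / √(1 − 0.848241)
  = -0.921·5.916080 / 0.389563
  = -5.448710 / 0.389563 = -13.987

-13.987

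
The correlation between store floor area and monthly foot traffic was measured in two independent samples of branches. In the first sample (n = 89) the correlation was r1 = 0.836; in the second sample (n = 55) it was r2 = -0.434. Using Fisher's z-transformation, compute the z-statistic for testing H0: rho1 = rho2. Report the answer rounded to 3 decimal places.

Fisher z-transforms: z1 = atanh(0.836) = 1.207739, z2 = atanh(-0.434) = -0.464814; difference d = 1.672553
Var(d) = 1/86 + 1/52 = 0.0116279 + 0.0192308 = 0.0308587
z = d/√Var(d) = 1.672553 / √0.0308587 = 1.672553 / 0.175666 = 9.521

9.521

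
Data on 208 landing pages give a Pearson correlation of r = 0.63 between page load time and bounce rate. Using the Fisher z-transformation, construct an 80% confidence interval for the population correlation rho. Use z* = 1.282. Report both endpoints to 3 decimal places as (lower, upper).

(0.573, 0.681)

z_r = atanh(0.63) = 0.741416;  SE = 1/√(n−3) = 1/√205 = 0.069843
z-limits: 0.741416 ± 1.282·0.069843 = 0.741416 ± 0.089539 = [0.651877, 0.830955]
ρ-limits: (tanh 0.651877, tanh 0.830955) = (0.573, 0.681)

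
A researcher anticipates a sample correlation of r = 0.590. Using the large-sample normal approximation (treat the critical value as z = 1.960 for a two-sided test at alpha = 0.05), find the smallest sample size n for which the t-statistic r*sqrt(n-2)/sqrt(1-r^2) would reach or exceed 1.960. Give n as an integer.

Need r·√(n−2)/√(1−r²) ≥ 1.960
√(n−2) ≥ 1.960·√(1−0.348100) / 0.590 = 1.960·0.807403 / 0.590 = 2.6822
n−2 ≥ 7.1942  ⇒  n ≥ 9.1942
Smallest integer n = 10

10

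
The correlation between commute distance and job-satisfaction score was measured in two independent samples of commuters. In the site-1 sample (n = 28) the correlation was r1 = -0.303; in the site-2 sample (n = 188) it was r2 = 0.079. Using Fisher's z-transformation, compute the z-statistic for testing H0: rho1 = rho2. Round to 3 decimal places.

Fisher z-transforms: z1 = atanh(-0.303) = -0.312820, z2 = atanh(0.079) = 0.079165; difference d = -0.391985
Var(d) = 1/25 + 1/185 = 0.0400000 + 0.0054054 = 0.0454054
z = d/√Var(d) = -0.391985 / √0.0454054 = -0.391985 / 0.213085 = -1.840

-1.840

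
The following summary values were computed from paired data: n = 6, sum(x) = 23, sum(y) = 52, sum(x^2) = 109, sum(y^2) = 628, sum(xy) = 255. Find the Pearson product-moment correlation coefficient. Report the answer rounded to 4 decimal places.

0.9158

S_xy = nΣxy − ΣxΣy = 6·255 − 23·52 = 1530 − 1196 = 334
S_xx = nΣx² − (Σx)² = 6·109 − 23² = 654 − 529 = 125
S_yy = nΣy² − (Σy)² = 6·628 − 52² = 3768 − 2704 = 1064
r = S_xy / √(S_xx·S_yy) = 334 / √(125·1064) = 334 / √133000 = 334 / 364.6917 = 0.9158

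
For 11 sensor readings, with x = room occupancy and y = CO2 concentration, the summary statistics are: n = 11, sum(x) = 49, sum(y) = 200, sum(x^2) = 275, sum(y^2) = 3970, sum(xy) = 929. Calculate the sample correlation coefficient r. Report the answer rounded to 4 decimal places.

0.2769

S_xy = nΣxy − ΣxΣy = 11·929 − 49·200 = 10219 − 9800 = 419
S_xx = nΣx² − (Σx)² = 11·275 − 49² = 3025 − 2401 = 624
S_yy = nΣy² − (Σy)² = 11·3970 − 200² = 43670 − 40000 = 3670
r = S_xy / √(S_xx·S_yy) = 419 / √(624·3670) = 419 / √2290080 = 419 / 1513.3010 = 0.2769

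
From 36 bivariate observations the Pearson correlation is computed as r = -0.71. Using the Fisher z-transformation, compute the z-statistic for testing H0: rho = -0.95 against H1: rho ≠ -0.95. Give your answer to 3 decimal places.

5.426

z_r = atanh(-0.71) = -0.887184,  z_0 = atanh(-0.95) = -1.831781
SE = 1/√(n−3) = 1/√33 = 0.174078
z = (z_r − z_0)/SE = (-0.887184 − (-1.831781)) / 0.174078 = 0.944597 / 0.174078 = 5.426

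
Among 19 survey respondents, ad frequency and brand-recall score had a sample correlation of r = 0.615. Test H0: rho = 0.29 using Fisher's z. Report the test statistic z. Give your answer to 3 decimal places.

1.673

Fisher z: atanh(0.615) = 0.716923, atanh(0.29) = 0.298566
z = (z_r − z_0)·√(n−3) = (0.716923 − 0.298566)·√16 = 0.418357 · 4.000000 = 1.673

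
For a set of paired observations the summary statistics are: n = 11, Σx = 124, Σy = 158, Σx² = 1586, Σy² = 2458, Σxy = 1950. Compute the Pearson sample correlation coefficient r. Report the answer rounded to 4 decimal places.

Numerator: nΣxy − (Σx)(Σy) = 11·1950 − (124)(158) = 1858
Denominator: √[(nΣx²−(Σx)²)(nΣy²−(Σy)²)]
  nΣx²−(Σx)² = 11·1586 − 15376 = 2070;  nΣy²−(Σy)² = 11·2458 − 24964 = 2074
  √(2070·2074) = √4293180 = 2071.9990
r = 1858 / 2071.9990 = 0.8967

0.8967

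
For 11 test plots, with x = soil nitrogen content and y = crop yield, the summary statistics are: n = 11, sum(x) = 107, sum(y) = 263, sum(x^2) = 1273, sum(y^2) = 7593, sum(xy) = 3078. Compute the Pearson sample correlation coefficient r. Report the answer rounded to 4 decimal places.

Numerator: nΣxy − (Σx)(Σy) = 11·3078 − (107)(263) = 5717
Denominator: √[(nΣx²−(Σx)²)(nΣy²−(Σy)²)]
  nΣx²−(Σx)² = 11·1273 − 11449 = 2554;  nΣy²−(Σy)² = 11·7593 − 69169 = 14354
  √(2554·14354) = √36660116 = 6054.7598
r = 5717 / 6054.7598 = 0.9442

0.9442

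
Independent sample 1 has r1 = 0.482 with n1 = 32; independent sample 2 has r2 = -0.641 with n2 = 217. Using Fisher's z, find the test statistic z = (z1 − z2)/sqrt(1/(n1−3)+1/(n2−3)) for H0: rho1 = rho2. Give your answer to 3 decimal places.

6.496

z1 = atanh(0.482) = 0.525586,  z2 = atanh(-0.641) = -0.759869
SE = √(1/(n1−3) + 1/(n2−3)) = √(1/29 + 1/214) = √(0.0344828 + 0.0046729) = √0.0391557 = 0.197878
z = (z1 − z2)/SE = (0.525586 − (-0.759869)) / 0.197878 = 1.285455 / 0.197878 = 6.496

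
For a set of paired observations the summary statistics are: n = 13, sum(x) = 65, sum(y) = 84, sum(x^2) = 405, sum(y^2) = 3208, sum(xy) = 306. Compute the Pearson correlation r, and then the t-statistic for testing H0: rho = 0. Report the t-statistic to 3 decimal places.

S_xy = nΣxy − ΣxΣy = 13·306 − 65·84 = 3978 − 5460 = -1482
S_xx = nΣx² − (Σx)² = 13·405 − 65² = 5265 − 4225 = 1040
S_yy = nΣy² − (Σy)² = 13·3208 − 84² = 41704 − 7056 = 34648
r = S_xy / √(S_xx·S_yy) = -1482 / √(1040·34648) = -1482 / √36033920 = -1482 / 6002.8260 = -0.2469
t = r·√(n−2)/√(1−r²) = -0.2469·√11 / √(1−0.060960) = -0.818875 / 0.969041 = -0.845

-0.845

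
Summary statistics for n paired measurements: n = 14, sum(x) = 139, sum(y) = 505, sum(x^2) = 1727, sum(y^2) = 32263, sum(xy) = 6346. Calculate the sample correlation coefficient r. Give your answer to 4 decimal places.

0.6034

S_xy = nΣxy − ΣxΣy = 14·6346 − 139·505 = 88844 − 70195 = 18649
S_xx = nΣx² − (Σx)² = 14·1727 − 139² = 24178 − 19321 = 4857
S_yy = nΣy² − (Σy)² = 14·32263 − 505² = 451682 − 255025 = 196657
r = S_xy / √(S_xx·S_yy) = 18649 / √(4857·196657) = 18649 / √955163049 = 18649 / 30905.7122 = 0.6034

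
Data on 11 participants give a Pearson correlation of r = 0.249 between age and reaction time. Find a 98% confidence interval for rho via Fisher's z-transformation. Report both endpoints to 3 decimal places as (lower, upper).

(-0.514, 0.792)

z_r = atanh(0.249) = 0.254346;  SE = 1/√(n−3) = 1/√8 = 0.353553
z-limits: 0.254346 ± 2.326·0.353553 = 0.254346 ± 0.822364 = [-0.568018, 1.076710]
ρ-limits: (tanh -0.568018, tanh 1.076710) = (-0.514, 0.792)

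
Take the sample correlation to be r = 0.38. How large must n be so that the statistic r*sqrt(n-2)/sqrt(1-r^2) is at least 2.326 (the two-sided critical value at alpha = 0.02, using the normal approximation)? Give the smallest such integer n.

r√(n−2)/√(1−r²) ≥ 2.326  ⇔  n−2 ≥ (2.326)²·(1−r²)/r²
(1−r²)/r² = (1−0.1444)/0.1444 = 5.9252
n ≥ 2 + 5.410276·5.9252 = 2 + 32.0570 = 34.0570
⌈34.0570⌉ = 35

35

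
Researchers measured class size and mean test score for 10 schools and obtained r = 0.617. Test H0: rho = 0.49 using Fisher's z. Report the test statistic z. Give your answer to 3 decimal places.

z_r = atanh(0.617) = 0.720146,  z_0 = atanh(0.49) = 0.536060
SE = 1/√(n−3) = 1/√7 = 0.377964
z = (z_r − z_0)/SE = (0.720146 − 0.536060) / 0.377964 = 0.184086 / 0.377964 = 0.487

0.487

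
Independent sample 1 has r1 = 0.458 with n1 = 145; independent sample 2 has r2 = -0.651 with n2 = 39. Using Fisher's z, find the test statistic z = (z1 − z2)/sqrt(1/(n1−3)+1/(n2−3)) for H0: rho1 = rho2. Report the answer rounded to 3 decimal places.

z1 = atanh(0.458) = 0.494777,  z2 = atanh(-0.651) = -0.777032
SE = √(1/(n1−3) + 1/(n2−3)) = √(1/142 + 1/36) = √(0.0070423 + 0.0277778) = √0.0348201 = 0.186601
z = (z1 − z2)/SE = (0.494777 − (-0.777032)) / 0.186601 = 1.271809 / 0.186601 = 6.816

6.816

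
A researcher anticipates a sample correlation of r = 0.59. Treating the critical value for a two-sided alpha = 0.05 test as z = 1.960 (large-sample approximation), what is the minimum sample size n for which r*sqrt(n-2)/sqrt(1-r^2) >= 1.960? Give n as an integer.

10

Need r·√(n−2)/√(1−r²) ≥ 1.960
√(n−2) ≥ 1.960·√(1−0.3481) / 0.59 = 1.960·0.807403 / 0.59 = 2.6822
n−2 ≥ 7.1942  ⇒  n ≥ 9.1942
Smallest integer n = 10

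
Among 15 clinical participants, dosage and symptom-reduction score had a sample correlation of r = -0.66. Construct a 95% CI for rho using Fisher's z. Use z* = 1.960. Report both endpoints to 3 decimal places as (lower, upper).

Fisher z: z_r = atanh(r) = ½·ln((1+(-0.66))/(1−(-0.66))) = -0.792814
SE(z) = 1/√(n−3) = 1/√12 = 0.288675
95% ⇒ z* = 1.960; margin = 1.960·0.288675 = 0.565803
CI on z-scale: (-1.358617, -0.227011)
Back-transform: tanh(-1.358617) = -0.876072, tanh(-0.227011) = -0.223190

(-0.876, -0.223)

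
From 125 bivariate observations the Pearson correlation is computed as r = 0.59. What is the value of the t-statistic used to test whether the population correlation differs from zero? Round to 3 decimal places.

8.104

1 − r² = 1 − 0.3481 = 0.6519;  √(1−r²) = 0.807403
√(n−2) = √123 = 11.090537
t = r·√(n−2)/√(1−r²) = 0.59 · 11.090537 / 0.807403 = 8.104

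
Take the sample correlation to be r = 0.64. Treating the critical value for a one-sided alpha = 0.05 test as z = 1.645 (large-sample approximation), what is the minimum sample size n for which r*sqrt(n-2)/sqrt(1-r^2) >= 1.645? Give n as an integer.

r√(n−2)/√(1−r²) ≥ 1.645  ⇔  n−2 ≥ (1.645)²·(1−r²)/r²
(1−r²)/r² = (1−0.4096)/0.4096 = 1.4414
n ≥ 2 + 2.706025·1.4414 = 2 + 3.9005 = 5.9005
⌈5.9005⌉ = 6

6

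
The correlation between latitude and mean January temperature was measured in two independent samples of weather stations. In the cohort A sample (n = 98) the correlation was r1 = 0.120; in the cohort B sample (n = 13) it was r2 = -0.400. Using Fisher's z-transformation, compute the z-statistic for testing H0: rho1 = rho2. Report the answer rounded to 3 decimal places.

z1 = atanh(0.120) = 0.120581,  z2 = atanh(-0.400) = -0.423649
SE = √(1/(n1−3) + 1/(n2−3)) = √(1/95 + 1/10) = √(0.0105263 + 0.1000000) = √0.1105263 = 0.332455
z = (z1 − z2)/SE = (0.120581 − (-0.423649)) / 0.332455 = 0.544230 / 0.332455 = 1.637

1.637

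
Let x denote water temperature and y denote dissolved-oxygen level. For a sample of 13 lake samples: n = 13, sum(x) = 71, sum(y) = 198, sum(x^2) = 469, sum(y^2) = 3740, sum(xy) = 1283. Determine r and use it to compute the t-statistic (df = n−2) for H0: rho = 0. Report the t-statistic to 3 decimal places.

S_xy = nΣxy − ΣxΣy = 13·1283 − 71·198 = 16679 − 14058 = 2621
S_xx = nΣx² − (Σx)² = 13·469 − 71² = 6097 − 5041 = 1056
S_yy = nΣy² − (Σy)² = 13·3740 − 198² = 48620 − 39204 = 9416
r = S_xy / √(S_xx·S_yy) = 2621 / √(1056·9416) = 2621 / √9943296 = 2621 / 3153.2992 = 0.8312
t = r·√(n−2)/√(1−r²) = 0.8312·√11 / √(1−0.690893) = 2.756779 / 0.555974 = 4.958

4.958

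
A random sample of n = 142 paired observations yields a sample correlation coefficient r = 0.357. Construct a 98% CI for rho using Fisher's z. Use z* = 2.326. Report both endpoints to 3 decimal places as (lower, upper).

z_r = atanh(0.357) = 0.373443;  SE = 1/√(n−3) = 1/√139 = 0.084819
z-limits: 0.373443 ± 2.326·0.084819 = 0.373443 ± 0.197289 = [0.176154, 0.570732]
ρ-limits: (tanh 0.176154, tanh 0.570732) = (0.174, 0.516)

(0.174, 0.516)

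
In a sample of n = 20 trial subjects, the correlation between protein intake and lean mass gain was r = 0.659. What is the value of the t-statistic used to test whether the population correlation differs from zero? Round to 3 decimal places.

3.717

1 − r² = 1 − 0.434281 = 0.565719;  √(1−r²) = 0.752143
√(n−2) = √18 = 4.242641
t = r·√(n−2)/√(1−r²) = 0.659 · 4.242641 / 0.752143 = 3.717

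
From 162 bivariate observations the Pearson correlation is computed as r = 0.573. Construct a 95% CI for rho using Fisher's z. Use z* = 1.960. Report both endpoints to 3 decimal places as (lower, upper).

z_r = atanh(0.573) = 0.651978;  SE = 1/√(n−3) = 1/√159 = 0.079305
z-limits: 0.651978 ± 1.960·0.079305 = 0.651978 ± 0.155438 = [0.496540, 0.807416]
ρ-limits: (tanh 0.496540, tanh 0.807416) = (0.459, 0.668)

(0.459, 0.668)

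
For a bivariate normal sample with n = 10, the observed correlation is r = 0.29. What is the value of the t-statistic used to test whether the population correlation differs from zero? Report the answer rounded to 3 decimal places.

t = r·√(n−2) / √(1−r²) with r = 0.29, n = 10
  = 0.29·√8 / √(1 − 0.0841)
  = 0.29·2.828427 / 0.957027
  = 0.820244 / 0.957027 = 0.857

0.857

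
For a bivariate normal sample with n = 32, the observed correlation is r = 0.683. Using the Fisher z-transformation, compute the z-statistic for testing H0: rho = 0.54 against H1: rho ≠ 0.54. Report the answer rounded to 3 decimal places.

1.242

Fisher z: atanh(0.683) = 0.834716, atanh(0.54) = 0.604156
z = (z_r − z_0)·√(n−3) = (0.834716 − 0.604156)·√29 = 0.230560 · 5.385165 = 1.242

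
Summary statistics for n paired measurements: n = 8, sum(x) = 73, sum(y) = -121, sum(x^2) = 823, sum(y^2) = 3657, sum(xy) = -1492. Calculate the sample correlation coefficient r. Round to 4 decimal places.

-0.7245

Numerator: nΣxy − (Σx)(Σy) = 8·(-1492) − (73)(-121) = -3103
Denominator: √[(nΣx²−(Σx)²)(nΣy²−(Σy)²)]
  nΣx²−(Σx)² = 8·823 − 5329 = 1255;  nΣy²−(Σy)² = 8·3657 − 14641 = 14615
  √(1255·14615) = √18341825 = 4282.7357
r = -3103 / 4282.7357 = -0.7245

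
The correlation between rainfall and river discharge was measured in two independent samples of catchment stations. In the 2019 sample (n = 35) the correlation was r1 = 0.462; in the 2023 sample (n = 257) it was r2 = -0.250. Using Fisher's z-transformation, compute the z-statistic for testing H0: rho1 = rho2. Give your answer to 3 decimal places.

4.026

z1 = atanh(0.462) = 0.499851,  z2 = atanh(-0.250) = -0.255413
SE = √(1/(n1−3) + 1/(n2−3)) = √(1/32 + 1/254) = √(0.0312500 + 0.0039370) = √0.0351870 = 0.187582
z = (z1 − z2)/SE = (0.499851 − (-0.255413)) / 0.187582 = 0.755264 / 0.187582 = 4.026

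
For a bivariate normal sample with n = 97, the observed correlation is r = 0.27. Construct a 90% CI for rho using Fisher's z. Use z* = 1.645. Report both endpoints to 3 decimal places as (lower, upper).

(0.107, 0.419)

Fisher z: z_r = atanh(r) = ½·ln((1+0.27)/(1−0.27)) = 0.276864
SE(z) = 1/√(n−3) = 1/√94 = 0.103142
90% ⇒ z* = 1.645; margin = 1.645·0.103142 = 0.169669
CI on z-scale: (0.107195, 0.446533)
Back-transform: tanh(0.107195) = 0.106786, tanh(0.446533) = 0.419045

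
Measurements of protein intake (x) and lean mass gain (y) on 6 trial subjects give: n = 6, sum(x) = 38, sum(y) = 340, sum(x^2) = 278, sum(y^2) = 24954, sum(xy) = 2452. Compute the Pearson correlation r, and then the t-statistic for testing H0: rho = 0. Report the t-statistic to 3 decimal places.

1.702

S_xy = nΣxy − ΣxΣy = 6·2452 − 38·340 = 14712 − 12920 = 1792
S_xx = nΣx² − (Σx)² = 6·278 − 38² = 1668 − 1444 = 224
S_yy = nΣy² − (Σy)² = 6·24954 − 340² = 149724 − 115600 = 34124
r = S_xy / √(S_xx·S_yy) = 1792 / √(224·34124) = 1792 / √7643776 = 1792 / 2764.7380 = 0.6482
t = r·√(n−2)/√(1−r²) = 0.6482·√4 / √(1−0.420163) = 1.296400 / 0.761470 = 1.702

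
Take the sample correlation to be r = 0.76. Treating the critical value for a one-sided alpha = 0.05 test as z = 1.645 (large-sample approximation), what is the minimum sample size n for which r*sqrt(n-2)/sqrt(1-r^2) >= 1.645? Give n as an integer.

Need r·√(n−2)/√(1−r²) ≥ 1.645
√(n−2) ≥ 1.645·√(1−0.5776) / 0.76 = 1.645·0.649923 / 0.76 = 1.4067
n−2 ≥ 1.9788  ⇒  n ≥ 3.9788
Smallest integer n = 4

4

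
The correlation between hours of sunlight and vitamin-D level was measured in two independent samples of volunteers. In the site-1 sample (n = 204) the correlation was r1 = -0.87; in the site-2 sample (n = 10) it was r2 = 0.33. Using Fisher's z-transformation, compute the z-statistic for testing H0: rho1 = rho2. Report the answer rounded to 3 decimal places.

-4.359

Fisher z-transforms: z1 = atanh(-0.87) = -1.333080, z2 = atanh(0.33) = 0.342828; difference d = -1.675908
Var(d) = 1/201 + 1/7 = 0.0049751 + 0.1428571 = 0.1478322
z = d/√Var(d) = -1.675908 / √0.1478322 = -1.675908 / 0.384490 = -4.359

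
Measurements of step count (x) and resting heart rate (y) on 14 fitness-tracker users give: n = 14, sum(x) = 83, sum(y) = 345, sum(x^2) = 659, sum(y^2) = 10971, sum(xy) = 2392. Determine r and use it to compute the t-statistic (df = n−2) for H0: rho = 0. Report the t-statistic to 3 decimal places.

S_xy = nΣxy − ΣxΣy = 14·2392 − 83·345 = 33488 − 28635 = 4853
S_xx = nΣx² − (Σx)² = 14·659 − 83² = 9226 − 6889 = 2337
S_yy = nΣy² − (Σy)² = 14·10971 − 345² = 153594 − 119025 = 34569
r = S_xy / √(S_xx·S_yy) = 4853 / √(2337·34569) = 4853 / √80787753 = 4853 / 8988.2008 = 0.5399
t = r·√(n−2)/√(1−r²) = 0.5399·√12 / √(1−0.291492) = 1.870268 / 0.841729 = 2.222

2.222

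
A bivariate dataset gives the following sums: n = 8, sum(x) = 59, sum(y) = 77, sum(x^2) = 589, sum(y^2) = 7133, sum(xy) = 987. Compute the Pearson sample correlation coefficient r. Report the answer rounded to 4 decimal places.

Numerator: nΣxy − (Σx)(Σy) = 8·987 − (59)(77) = 3353
Denominator: √[(nΣx²−(Σx)²)(nΣy²−(Σy)²)]
  nΣx²−(Σx)² = 8·589 − 3481 = 1231;  nΣy²−(Σy)² = 8·7133 − 5929 = 51135
  √(1231·51135) = √62947185 = 7933.9262
r = 3353 / 7933.9262 = 0.4226

0.4226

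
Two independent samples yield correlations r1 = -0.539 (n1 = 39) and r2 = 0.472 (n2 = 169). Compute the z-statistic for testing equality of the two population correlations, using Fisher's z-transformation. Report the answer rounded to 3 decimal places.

Fisher z-transforms: z1 = atanh(-0.539) = -0.602745, z2 = atanh(0.472) = 0.512641; difference d = -1.115386
Var(d) = 1/36 + 1/166 = 0.0277778 + 0.0060241 = 0.0338019
z = d/√Var(d) = -1.115386 / √0.0338019 = -1.115386 / 0.183853 = -6.067

-6.067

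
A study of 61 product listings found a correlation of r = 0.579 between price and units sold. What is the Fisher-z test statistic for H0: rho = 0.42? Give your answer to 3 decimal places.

1.624

z_r = atanh(0.579) = 0.660957,  z_0 = atanh(0.42) = 0.447692
SE = 1/√(n−3) = 1/√58 = 0.131306
z = (z_r − z_0)/SE = (0.660957 − 0.447692) / 0.131306 = 0.213265 / 0.131306 = 1.624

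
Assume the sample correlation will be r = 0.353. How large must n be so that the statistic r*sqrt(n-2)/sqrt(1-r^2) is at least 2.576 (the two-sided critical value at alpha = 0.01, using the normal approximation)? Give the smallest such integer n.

49

Need r·√(n−2)/√(1−r²) ≥ 2.576
√(n−2) ≥ 2.576·√(1−0.124609) / 0.353 = 2.576·0.935623 / 0.353 = 6.8277
n−2 ≥ 46.6175  ⇒  n ≥ 48.6175
Smallest integer n = 49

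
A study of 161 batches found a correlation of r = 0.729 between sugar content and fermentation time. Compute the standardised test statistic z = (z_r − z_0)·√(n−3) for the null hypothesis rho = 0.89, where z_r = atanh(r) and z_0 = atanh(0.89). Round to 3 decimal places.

-6.226

z_r = atanh(0.729) = 0.926590,  z_0 = atanh(0.89) = 1.421926
SE = 1/√(n−3) = 1/√158 = 0.079556
z = (z_r − z_0)/SE = (0.926590 − 1.421926) / 0.079556 = -0.495336 / 0.079556 = -6.226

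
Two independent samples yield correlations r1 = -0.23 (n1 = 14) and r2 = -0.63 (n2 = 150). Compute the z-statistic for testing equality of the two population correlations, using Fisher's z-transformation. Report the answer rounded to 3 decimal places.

1.623

z1 = atanh(-0.23) = -0.234189,  z2 = atanh(-0.63) = -0.741416
SE = √(1/(n1−3) + 1/(n2−3)) = √(1/11 + 1/147) = √(0.0909091 + 0.0068027) = √0.0977118 = 0.312589
z = (z1 − z2)/SE = (-0.234189 − (-0.741416)) / 0.312589 = 0.507227 / 0.312589 = 1.623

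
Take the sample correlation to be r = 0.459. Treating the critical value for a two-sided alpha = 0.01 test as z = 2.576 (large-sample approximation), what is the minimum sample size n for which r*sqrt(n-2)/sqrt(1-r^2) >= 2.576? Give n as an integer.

Need r·√(n−2)/√(1−r²) ≥ 2.576
√(n−2) ≥ 2.576·√(1−0.210681) / 0.459 = 2.576·0.888436 / 0.459 = 4.9861
n−2 ≥ 24.8612  ⇒  n ≥ 26.8612
Smallest integer n = 27

27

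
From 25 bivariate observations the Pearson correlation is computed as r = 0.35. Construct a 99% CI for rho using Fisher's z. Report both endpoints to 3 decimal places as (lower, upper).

Fisher z: z_r = atanh(r) = ½·ln((1+0.35)/(1−0.35)) = 0.365444
SE(z) = 1/√(n−3) = 1/√22 = 0.213201
99% ⇒ z* = 2.576; margin = 2.576·0.213201 = 0.549206
CI on z-scale: (-0.183762, 0.914650)
Back-transform: tanh(-0.183762) = -0.181721, tanh(0.914650) = 0.723357

(-0.182, 0.723)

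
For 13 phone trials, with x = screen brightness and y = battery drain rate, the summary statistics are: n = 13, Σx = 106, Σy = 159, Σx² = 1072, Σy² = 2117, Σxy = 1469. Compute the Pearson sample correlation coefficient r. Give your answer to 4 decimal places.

0.9121

Numerator: nΣxy − (Σx)(Σy) = 13·1469 − (106)(159) = 2243
Denominator: √[(nΣx²−(Σx)²)(nΣy²−(Σy)²)]
  nΣx²−(Σx)² = 13·1072 − 11236 = 2700;  nΣy²−(Σy)² = 13·2117 − 25281 = 2240
  √(2700·2240) = √6048000 = 2459.2682
r = 2243 / 2459.2682 = 0.9121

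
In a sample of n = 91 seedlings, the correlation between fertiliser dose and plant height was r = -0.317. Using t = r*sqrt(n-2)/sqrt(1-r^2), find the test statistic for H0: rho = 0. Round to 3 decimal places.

t = r·√(n−2) / √(1−r²) with r = -0.317, n = 91
  = -0.317·√89 / √(1 − 0.100489)
  = -0.317·9.433981 / 0.948426
  = -2.990572 / 0.948426 = -3.153

-3.153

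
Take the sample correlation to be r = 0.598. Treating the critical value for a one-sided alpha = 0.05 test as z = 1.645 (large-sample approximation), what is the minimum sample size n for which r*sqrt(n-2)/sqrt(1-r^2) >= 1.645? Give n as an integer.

Need r·√(n−2)/√(1−r²) ≥ 1.645
√(n−2) ≥ 1.645·√(1−0.357604) / 0.598 = 1.645·0.801496 / 0.598 = 2.2048
n−2 ≥ 4.8611  ⇒  n ≥ 6.8611
Smallest integer n = 7

7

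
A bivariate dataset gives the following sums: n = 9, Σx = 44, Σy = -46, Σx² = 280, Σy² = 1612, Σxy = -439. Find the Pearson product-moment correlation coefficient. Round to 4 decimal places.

S_xy = nΣxy − ΣxΣy = 9·(-439) − 44·(-46) = -3951 − (-2024) = -1927
S_xx = nΣx² − (Σx)² = 9·280 − 44² = 2520 − 1936 = 584
S_yy = nΣy² − (Σy)² = 9·1612 − (-46)² = 14508 − 2116 = 12392
r = S_xy / √(S_xx·S_yy) = -1927 / √(584·12392) = -1927 / √7236928 = -1927 / 2690.1539 = -0.7163

-0.7163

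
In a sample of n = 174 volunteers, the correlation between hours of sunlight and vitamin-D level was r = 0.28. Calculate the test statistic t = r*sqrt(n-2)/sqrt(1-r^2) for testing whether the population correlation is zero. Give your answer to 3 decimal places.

3.825

t = r·√(n−2) / √(1−r²) with r = 0.28, n = 174
  = 0.28·√172 / √(1 − 0.0784)
  = 0.28·13.114877 / 0.960000
  = 3.672166 / 0.960000 = 3.825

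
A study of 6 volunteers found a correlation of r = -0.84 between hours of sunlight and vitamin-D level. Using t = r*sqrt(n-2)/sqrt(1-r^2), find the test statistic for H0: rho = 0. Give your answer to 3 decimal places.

1 − r² = 1 − 0.7056 = 0.2944;  √(1−r²) = 0.542586
√(n−2) = √4 = 2.000000
t = r·√(n−2)/√(1−r²) = -0.84 · 2.000000 / 0.542586 = -3.096

-3.096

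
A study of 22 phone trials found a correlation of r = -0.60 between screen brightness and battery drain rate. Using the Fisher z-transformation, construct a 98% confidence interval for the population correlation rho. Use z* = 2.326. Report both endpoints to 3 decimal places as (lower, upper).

(-0.842, -0.158)

z_r = atanh(-0.60) = -0.693147;  SE = 1/√(n−3) = 1/√19 = 0.229416
z-limits: -0.693147 ± 2.326·0.229416 = -0.693147 ± 0.533622 = [-1.226769, -0.159525]
ρ-limits: (tanh -1.226769, tanh -0.159525) = (-0.842, -0.158)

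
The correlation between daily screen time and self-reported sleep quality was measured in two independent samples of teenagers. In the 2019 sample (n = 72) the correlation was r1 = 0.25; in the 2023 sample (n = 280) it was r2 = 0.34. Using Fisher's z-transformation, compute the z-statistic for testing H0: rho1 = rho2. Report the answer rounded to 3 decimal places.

Fisher z-transforms: z1 = atanh(0.25) = 0.255413, z2 = atanh(0.34) = 0.354093; difference d = -0.098680
Var(d) = 1/69 + 1/277 = 0.0144928 + 0.0036101 = 0.0181029
z = d/√Var(d) = -0.098680 / √0.0181029 = -0.098680 / 0.134547 = -0.733

-0.733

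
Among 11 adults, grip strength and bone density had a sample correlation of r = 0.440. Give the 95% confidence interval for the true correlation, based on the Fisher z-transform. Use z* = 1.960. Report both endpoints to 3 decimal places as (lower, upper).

Fisher z: z_r = atanh(r) = ½·ln((1+0.440)/(1−0.440)) = 0.472231
SE(z) = 1/√(n−3) = 1/√8 = 0.353553
95% ⇒ z* = 1.960; margin = 1.960·0.353553 = 0.692964
CI on z-scale: (-0.220733, 1.165195)
Back-transform: tanh(-0.220733) = -0.217217, tanh(1.165195) = 0.822726

(-0.217, 0.823)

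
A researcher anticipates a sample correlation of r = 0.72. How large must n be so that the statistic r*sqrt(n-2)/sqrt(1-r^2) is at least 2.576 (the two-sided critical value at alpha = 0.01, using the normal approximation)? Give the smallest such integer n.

r√(n−2)/√(1−r²) ≥ 2.576  ⇔  n−2 ≥ (2.576)²·(1−r²)/r²
(1−r²)/r² = (1−0.5184)/0.5184 = 0.9290
n ≥ 2 + 6.635776·0.9290 = 2 + 6.1646 = 8.1646
⌈8.1646⌉ = 9

9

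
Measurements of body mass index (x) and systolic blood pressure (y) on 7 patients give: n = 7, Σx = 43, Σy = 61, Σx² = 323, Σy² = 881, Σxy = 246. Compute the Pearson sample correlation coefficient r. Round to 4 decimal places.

-0.8975

Numerator: nΣxy − (Σx)(Σy) = 7·246 − (43)(61) = -901
Denominator: √[(nΣx²−(Σx)²)(nΣy²−(Σy)²)]
  nΣx²−(Σx)² = 7·323 − 1849 = 412;  nΣy²−(Σy)² = 7·881 − 3721 = 2446
  √(412·2446) = √1007752 = 1003.8685
r = -901 / 1003.8685 = -0.8975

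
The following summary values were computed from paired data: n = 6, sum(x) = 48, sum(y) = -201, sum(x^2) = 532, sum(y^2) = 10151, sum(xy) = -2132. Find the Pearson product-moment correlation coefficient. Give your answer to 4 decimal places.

-0.7368

S_xy = nΣxy − ΣxΣy = 6·(-2132) − 48·(-201) = -12792 − (-9648) = -3144
S_xx = nΣx² − (Σx)² = 6·532 − 48² = 3192 − 2304 = 888
S_yy = nΣy² − (Σy)² = 6·10151 − (-201)² = 60906 − 40401 = 20505
r = S_xy / √(S_xx·S_yy) = -3144 / √(888·20505) = -3144 / √18208440 = -3144 / 4267.1349 = -0.7368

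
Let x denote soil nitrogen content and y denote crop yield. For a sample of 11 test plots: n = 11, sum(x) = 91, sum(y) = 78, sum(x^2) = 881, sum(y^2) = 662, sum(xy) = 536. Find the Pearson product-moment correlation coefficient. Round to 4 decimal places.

-0.9248

S_xy = nΣxy − ΣxΣy = 11·536 − 91·78 = 5896 − 7098 = -1202
S_xx = nΣx² − (Σx)² = 11·881 − 91² = 9691 − 8281 = 1410
S_yy = nΣy² − (Σy)² = 11·662 − 78² = 7282 − 6084 = 1198
r = S_xy / √(S_xx·S_yy) = -1202 / √(1410·1198) = -1202 / √1689180 = -1202 / 1299.6846 = -0.9248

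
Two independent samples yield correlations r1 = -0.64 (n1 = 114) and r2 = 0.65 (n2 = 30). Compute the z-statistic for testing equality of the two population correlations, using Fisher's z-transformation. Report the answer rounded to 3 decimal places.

z1 = atanh(-0.64) = -0.758174,  z2 = atanh(0.65) = 0.775299
SE = √(1/(n1−3) + 1/(n2−3)) = √(1/111 + 1/27) = √(0.0090090 + 0.0370370) = √0.0460460 = 0.214583
z = (z1 − z2)/SE = (-0.758174 − 0.775299) / 0.214583 = -1.533473 / 0.214583 = -7.146

-7.146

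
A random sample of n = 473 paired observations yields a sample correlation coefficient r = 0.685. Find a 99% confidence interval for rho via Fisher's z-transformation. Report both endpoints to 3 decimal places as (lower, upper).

Fisher z: z_r = atanh(r) = ½·ln((1+0.685)/(1−0.685)) = 0.838474
SE(z) = 1/√(n−3) = 1/√470 = 0.046127
99% ⇒ z* = 2.576; margin = 2.576·0.046127 = 0.118823
CI on z-scale: (0.719651, 0.957297)
Back-transform: tanh(0.719651) = 0.616693, tanh(0.957297) = 0.743069

(0.617, 0.743)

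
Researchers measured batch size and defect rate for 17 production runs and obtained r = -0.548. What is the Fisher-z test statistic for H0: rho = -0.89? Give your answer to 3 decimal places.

3.017

z_r = atanh(-0.548) = -0.615518,  z_0 = atanh(-0.89) = -1.421926
SE = 1/√(n−3) = 1/√14 = 0.267261
z = (z_r − z_0)/SE = (-0.615518 − (-1.421926)) / 0.267261 = 0.806408 / 0.267261 = 3.017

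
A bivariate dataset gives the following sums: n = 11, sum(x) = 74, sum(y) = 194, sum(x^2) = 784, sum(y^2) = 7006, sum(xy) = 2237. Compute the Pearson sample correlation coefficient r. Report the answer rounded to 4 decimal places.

0.9201

S_xy = nΣxy − ΣxΣy = 11·2237 − 74·194 = 24607 − 14356 = 10251
S_xx = nΣx² − (Σx)² = 11·784 − 74² = 8624 − 5476 = 3148
S_yy = nΣy² − (Σy)² = 11·7006 − 194² = 77066 − 37636 = 39430
r = S_xy / √(S_xx·S_yy) = 10251 / √(3148·39430) = 10251 / √124125640 = 10251 / 11141.1687 = 0.9201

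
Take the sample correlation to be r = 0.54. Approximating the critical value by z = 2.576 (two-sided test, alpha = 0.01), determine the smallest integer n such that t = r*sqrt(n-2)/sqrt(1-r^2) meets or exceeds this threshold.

r√(n−2)/√(1−r²) ≥ 2.576  ⇔  n−2 ≥ (2.576)²·(1−r²)/r²
(1−r²)/r² = (1−0.2916)/0.2916 = 2.4294
n ≥ 2 + 6.635776·2.4294 = 2 + 16.1210 = 18.1210
⌈18.1210⌉ = 19

19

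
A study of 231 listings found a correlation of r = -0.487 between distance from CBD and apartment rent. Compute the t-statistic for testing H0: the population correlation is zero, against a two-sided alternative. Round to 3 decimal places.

-8.438

t = r·√(n−2) / √(1−r²) with r = -0.487, n = 231
  = -0.487·√229 / √(1 − 0.237169)
  = -0.487·15.132746 / 0.873402
  = -7.369647 / 0.873402 = -8.438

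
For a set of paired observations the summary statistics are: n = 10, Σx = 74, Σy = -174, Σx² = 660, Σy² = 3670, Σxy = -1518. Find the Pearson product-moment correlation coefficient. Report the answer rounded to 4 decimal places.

S_xy = nΣxy − ΣxΣy = 10·(-1518) − 74·(-174) = -15180 − (-12876) = -2304
S_xx = nΣx² − (Σx)² = 10·660 − 74² = 6600 − 5476 = 1124
S_yy = nΣy² − (Σy)² = 10·3670 − (-174)² = 36700 − 30276 = 6424
r = S_xy / √(S_xx·S_yy) = -2304 / √(1124·6424) = -2304 / √7220576 = -2304 / 2687.1129 = -0.8574

-0.8574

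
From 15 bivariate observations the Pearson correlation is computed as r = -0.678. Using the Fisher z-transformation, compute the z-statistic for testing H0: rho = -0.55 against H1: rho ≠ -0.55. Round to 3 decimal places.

-0.717

z_r = atanh(-0.678) = -0.825403,  z_0 = atanh(-0.55) = -0.618381
SE = 1/√(n−3) = 1/√12 = 0.288675
z = (z_r − z_0)/SE = (-0.825403 − (-0.618381)) / 0.288675 = -0.207022 / 0.288675 = -0.717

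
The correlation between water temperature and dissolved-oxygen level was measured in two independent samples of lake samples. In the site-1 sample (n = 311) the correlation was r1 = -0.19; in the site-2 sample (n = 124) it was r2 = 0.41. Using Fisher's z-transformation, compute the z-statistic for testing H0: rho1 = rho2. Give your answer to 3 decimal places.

-5.853

z1 = atanh(-0.19) = -0.192337,  z2 = atanh(0.41) = 0.435611
SE = √(1/(n1−3) + 1/(n2−3)) = √(1/308 + 1/121) = √(0.0032468 + 0.0082645) = √0.0115113 = 0.107291
z = (z1 − z2)/SE = (-0.192337 − 0.435611) / 0.107291 = -0.627948 / 0.107291 = -5.853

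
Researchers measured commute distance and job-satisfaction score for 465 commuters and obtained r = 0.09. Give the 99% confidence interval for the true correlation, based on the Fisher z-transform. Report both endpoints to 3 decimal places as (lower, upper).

(-0.030, 0.207)

Fisher z: z_r = atanh(r) = ½·ln((1+0.09)/(1−0.09)) = 0.090244
SE(z) = 1/√(n−3) = 1/√462 = 0.046524
99% ⇒ z* = 2.576; margin = 2.576·0.046524 = 0.119846
CI on z-scale: (-0.029602, 0.210090)
Back-transform: tanh(-0.029602) = -0.029593, tanh(0.210090) = 0.207053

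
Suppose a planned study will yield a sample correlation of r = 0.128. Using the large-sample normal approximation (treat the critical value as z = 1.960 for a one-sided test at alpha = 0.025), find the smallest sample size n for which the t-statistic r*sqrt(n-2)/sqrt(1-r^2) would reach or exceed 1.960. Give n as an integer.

233

Need r·√(n−2)/√(1−r²) ≥ 1.960
√(n−2) ≥ 1.960·√(1−0.016384) / 0.128 = 1.960·0.991774 / 0.128 = 15.1865
n−2 ≥ 230.6298  ⇒  n ≥ 232.6298
Smallest integer n = 233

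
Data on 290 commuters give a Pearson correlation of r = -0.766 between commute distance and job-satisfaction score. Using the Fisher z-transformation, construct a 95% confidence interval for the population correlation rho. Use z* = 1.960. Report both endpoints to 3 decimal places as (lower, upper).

Fisher z: z_r = atanh(r) = ½·ln((1+(-0.766))/(1−(-0.766))) = -1.010576
SE(z) = 1/√(n−3) = 1/√287 = 0.059028
95% ⇒ z* = 1.960; margin = 1.960·0.059028 = 0.115695
CI on z-scale: (-1.126271, -0.894881)
Back-transform: tanh(-1.126271) = -0.809739, tanh(-0.894881) = -0.713796

(-0.810, -0.714)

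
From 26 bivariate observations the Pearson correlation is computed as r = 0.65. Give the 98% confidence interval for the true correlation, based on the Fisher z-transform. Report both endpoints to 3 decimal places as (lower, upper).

(0.282, 0.851)

Fisher z: z_r = atanh(r) = ½·ln((1+0.65)/(1−0.65)) = 0.775299
SE(z) = 1/√(n−3) = 1/√23 = 0.208514
98% ⇒ z* = 2.326; margin = 2.326·0.208514 = 0.485004
CI on z-scale: (0.290295, 1.260303)
Back-transform: tanh(0.290295) = 0.282406, tanh(1.260303) = 0.851148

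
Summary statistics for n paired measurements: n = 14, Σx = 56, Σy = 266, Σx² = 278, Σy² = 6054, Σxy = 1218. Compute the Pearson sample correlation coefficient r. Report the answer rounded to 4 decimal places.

0.6627

Numerator: nΣxy − (Σx)(Σy) = 14·1218 − (56)(266) = 2156
Denominator: √[(nΣx²−(Σx)²)(nΣy²−(Σy)²)]
  nΣx²−(Σx)² = 14·278 − 3136 = 756;  nΣy²−(Σy)² = 14·6054 − 70756 = 14000
  √(756·14000) = √10584000 = 3253.3060
r = 2156 / 3253.3060 = 0.6627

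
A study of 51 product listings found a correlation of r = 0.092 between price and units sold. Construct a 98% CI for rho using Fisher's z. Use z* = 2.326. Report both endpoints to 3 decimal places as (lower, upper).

z_r = atanh(0.092) = 0.092261;  SE = 1/√(n−3) = 1/√48 = 0.144338
z-limits: 0.092261 ± 2.326·0.144338 = 0.092261 ± 0.335730 = [-0.243469, 0.427991]
ρ-limits: (tanh -0.243469, tanh 0.427991) = (-0.239, 0.404)

(-0.239, 0.404)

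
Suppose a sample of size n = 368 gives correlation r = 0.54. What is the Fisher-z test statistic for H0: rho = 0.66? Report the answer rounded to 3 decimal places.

-3.604

Fisher z: atanh(0.54) = 0.604156, atanh(0.66) = 0.792814
z = (z_r − z_0)·√(n−3) = (0.604156 − 0.792814)·√365 = -0.188658 · 19.104973 = -3.604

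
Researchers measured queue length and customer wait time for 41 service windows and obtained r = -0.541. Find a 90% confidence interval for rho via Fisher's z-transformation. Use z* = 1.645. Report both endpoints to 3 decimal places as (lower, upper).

Fisher z: z_r = atanh(r) = ½·ln((1+(-0.541))/(1−(-0.541))) = -0.605568
SE(z) = 1/√(n−3) = 1/√38 = 0.162221
90% ⇒ z* = 1.645; margin = 1.645·0.162221 = 0.266854
CI on z-scale: (-0.872422, -0.338714)
Back-transform: tanh(-0.872422) = -0.702603, tanh(-0.338714) = -0.326329

(-0.703, -0.326)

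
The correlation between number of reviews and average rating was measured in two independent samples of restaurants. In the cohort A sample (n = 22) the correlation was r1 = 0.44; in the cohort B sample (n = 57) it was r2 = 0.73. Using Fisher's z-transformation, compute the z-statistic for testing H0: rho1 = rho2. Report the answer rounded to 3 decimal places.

Fisher z-transforms: z1 = atanh(0.44) = 0.472231, z2 = atanh(0.73) = 0.928727; difference d = -0.456496
Var(d) = 1/19 + 1/54 = 0.0526316 + 0.0185185 = 0.0711501
z = d/√Var(d) = -0.456496 / √0.0711501 = -0.456496 / 0.266740 = -1.711

-1.711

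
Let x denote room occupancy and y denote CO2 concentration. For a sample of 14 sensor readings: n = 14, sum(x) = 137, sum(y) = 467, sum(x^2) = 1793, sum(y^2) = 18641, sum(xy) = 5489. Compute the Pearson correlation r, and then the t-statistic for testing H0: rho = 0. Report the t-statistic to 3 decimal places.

S_xy = nΣxy − ΣxΣy = 14·5489 − 137·467 = 76846 − 63979 = 12867
S_xx = nΣx² − (Σx)² = 14·1793 − 137² = 25102 − 18769 = 6333
S_yy = nΣy² − (Σy)² = 14·18641 − 467² = 260974 − 218089 = 42885
r = S_xy / √(S_xx·S_yy) = 12867 / √(6333·42885) = 12867 / √271590705 = 12867 / 16480.0093 = 0.7808
t = r·√(n−2)/√(1−r²) = 0.7808·√12 / √(1−0.609649) = 2.704771 / 0.624781 = 4.329

4.329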